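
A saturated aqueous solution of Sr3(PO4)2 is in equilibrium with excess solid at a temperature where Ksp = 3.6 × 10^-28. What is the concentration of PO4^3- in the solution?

Sr3(PO4)2(s) ⇌ 3 Sr^2+(aq) + 2 PO4^3-(aq)
Ksp = [Sr^2+]^3[PO4^3-]^2
If s mol/L of Sr3(PO4)2 dissolves, [Sr^2+] = 3s and [PO4^3-] = 2s.
So Ksp = (3s)^3 × (2s)^2 = 108s^5
Solving, s = (3.6 × 10^-28/108)^(1/5) = 1.27 × 10^-6 M
[PO4^3-] = 2s = 2.5 × 10^-6 M

[PO4^3-] ≈ 2.5e-6 M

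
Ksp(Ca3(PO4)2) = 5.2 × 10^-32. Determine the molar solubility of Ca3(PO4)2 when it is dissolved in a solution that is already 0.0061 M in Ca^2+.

s = 2.4 × 10^-13 M

Ca3(PO4)2(s) ⇌ 3 Ca^2+(aq) + 2 PO4^3-(aq)
Ksp = [Ca^2+]^3[PO4^3-]^2
If s mol/L dissolves here, [Ca^2+] = 0.0061 + 3s ≈ 0.0061, [PO4^3-] = 2s (Ksp is small, so little additional dissolves).
Ksp ≈ (0.0061)^3 × (2s)^2
s = 2.4 x 10^-13 M
Check: 3s = 7.2 × 10^-13 ≪ 0.0061, so the approximation is valid.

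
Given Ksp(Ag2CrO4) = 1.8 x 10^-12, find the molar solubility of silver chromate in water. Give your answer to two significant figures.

Ag2CrO4(s) ⇌ 2 Ag^+(aq) + CrO4^2-(aq)
Ksp = [Ag^+]^2[CrO4^2-]
If s mol/L of Ag2CrO4 dissolves, [Ag^+] = 2s and [CrO4^2-] = s.
So Ksp = (2s)^2 × s = 4s^3
Solving, s = (1.8 x 10^-12/4)^(1/3) = 7.7 × 10^-5 M

s = 7.7 × 10^-5 M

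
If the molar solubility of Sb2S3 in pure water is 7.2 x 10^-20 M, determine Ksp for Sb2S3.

Ksp = 2.1 × 10^-94

Sb2S3(s) ⇌ 2 Sb^3+(aq) + 3 S^2-(aq)
If s mol/L of Sb2S3 dissolves, [Sb^3+] = 2s and [S^2-] = 3s.
Ksp = [Sb^3+]^2[S^2-]^3
Ksp = (2s)^2(3s)^3 = 108s^5
Ksp = 108 × (7.2 × 10^-20)^5 = 2.1 × 10^-94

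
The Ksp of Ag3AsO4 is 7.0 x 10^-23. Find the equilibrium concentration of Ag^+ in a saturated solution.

[Ag^+] ≈ 3.8 x 10^-6 M

Ag3AsO4(s) ⇌ 3 Ag^+(aq) + AsO4^3-(aq)
Ksp = [Ag^+]^3[AsO4^3-]
For each mole of Ag3AsO4 that dissolves: [Ag^+] = 3s, [AsO4^3-] = s.
Ksp = (3s)^3s = 27s^4
Solving, s = (7.0 x 10^-23/27)^(1/4) = 1.27 × 10^-6 M
[Ag^+] = 3s = 3.8 x 10^-6 M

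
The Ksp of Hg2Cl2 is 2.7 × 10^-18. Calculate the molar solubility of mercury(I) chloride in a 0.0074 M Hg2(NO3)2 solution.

s = 9.6 x 10^-9 M

Hg2Cl2(s) <=> Hg2^2+(aq) + 2 Cl^-(aq)
Ksp = [Hg2^2+][Cl^-]^2
Let s be the molar solubility in this solution. [Hg2^2+] = 0.0074 + s ≈ 0.0074, [Cl^-] = 2s (common-ion effect: Hg2^2+ is already 0.0074 M).
Ksp ≈ 0.0074 × (2s)^2
s = 9.6 × 10^-9 M
Check: s = 9.6 x 10^-9 ≪ 0.0074, so the approximation is valid.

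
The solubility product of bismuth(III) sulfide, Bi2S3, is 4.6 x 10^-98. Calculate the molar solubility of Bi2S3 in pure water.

s = 1.3 × 10^-20 M

Bi2S3(s) ⇌ 2 Bi^3+ + 3 S^2-
Ksp = [Bi^3+]^2[S^2-]^3
With molar solubility s: [Bi^3+] = 2s, [S^2-] = 3s.
So Ksp = (2s)^2 × (3s)^3 = 108s^5
s^5 = 4.6 x 10^-98 / 108, so s = 1.3 × 10^-20 M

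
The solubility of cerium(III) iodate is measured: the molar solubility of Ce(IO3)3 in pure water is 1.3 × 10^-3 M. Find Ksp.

7.7e-11

Ce(IO3)3(s) ⇌ Ce^3+ + 3 IO3^-
For each mole of Ce(IO3)3 that dissolves: [Ce^3+] = s, [IO3^-] = 3s.
Ksp = [Ce^3+][IO3^-]^3
So Ksp = s × (3s)^3 = 27s^4
Ksp = 27 × (1.3 × 10^-3)^4 = 7.7 x 10^-11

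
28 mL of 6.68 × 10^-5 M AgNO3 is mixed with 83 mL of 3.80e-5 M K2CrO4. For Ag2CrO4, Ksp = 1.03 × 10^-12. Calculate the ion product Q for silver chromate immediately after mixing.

Q ≈ 8.07e-15

Total volume = 28 + 83 = 111 mL.
[Ag^+] = 6.68 × 10^-5 × (28/111) = 1.685 x 10^-5 M
[CrO4^2-] = 3.80 × 10^-5 × (83/111) = 2.841 x 10^-5 M
Ag2CrO4(s) ⇌ 2 Ag^+ + CrO4^2-, so Q = [Ag^+]^2[CrO4^2-]
Q = (1.685 × 10^-5)^2(2.841 x 10^-5) = 8.07 x 10^-15
Q < Ksp, so no precipitate of Ag2CrO4 forms.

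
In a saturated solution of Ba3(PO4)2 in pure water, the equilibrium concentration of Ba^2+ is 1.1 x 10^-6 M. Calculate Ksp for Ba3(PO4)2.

7.2 × 10^-31

Ba3(PO4)2(s) ⇌ 3 Ba^2+ + 2 PO4^3-
Stoichiometry gives [PO4^3-] = (2/3)[Ba^2+] = 7.33 × 10^-7 M.
Ksp = [Ba^2+]^3[PO4^3-]^2
Ksp = (1.1 x 10^-6)^3 × (7.33 x 10^-7)^2 = 7.2 x 10^-31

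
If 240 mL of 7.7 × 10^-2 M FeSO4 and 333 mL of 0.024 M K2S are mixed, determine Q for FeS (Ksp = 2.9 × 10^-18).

Total volume = 240 + 333 = 573 mL.
[Fe^2+] = 7.7 × 10^-2 × (240/573) = 3.23 x 10^-2 M
[S^2-] = 2.4 × 10^-2 × (333/573) = 1.39 × 10^-2 M
FeS(s) ⇌ Fe^2+(aq) + S^2-(aq), so Q = [Fe^2+][S^2-]
Q = (3.23 x 10^-2)(1.39 x 10^-2) = 4.5 × 10^-4
Q > Ksp, so FeS will precipitate.

4.5 × 10^-4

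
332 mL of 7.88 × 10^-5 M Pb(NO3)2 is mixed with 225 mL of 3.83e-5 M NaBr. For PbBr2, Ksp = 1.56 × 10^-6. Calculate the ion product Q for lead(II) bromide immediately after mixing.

1.12 × 10^-14

Total volume = 332 + 225 = 557 mL.
[Pb^2+] = 7.88 x 10^-5 × (332/557) = 4.697 × 10^-5 M
[Br^-] = 3.83 x 10^-5 × (225/557) = 1.547 x 10^-5 M
PbBr2(s) ⇌ Pb^2+ + 2 Br^-, so Q = [Pb^2+][Br^-]^2
Q = (4.697 x 10^-5)(1.547 × 10^-5)^2 = 1.12 x 10^-14
Q < Ksp, so no precipitate of PbBr2 forms.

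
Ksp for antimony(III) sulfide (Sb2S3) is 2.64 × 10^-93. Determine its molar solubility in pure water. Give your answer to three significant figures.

Sb2S3(s) ⇌ 2 Sb^3+ + 3 S^2-
Ksp = [Sb^3+]^2[S^2-]^3
For each mole of Sb2S3 that dissolves: [Sb^3+] = 2s, [S^2-] = 3s.
Ksp = (2s)^2(3s)^3 = 108s^5
Solving, s = (2.64 × 10^-93/108)^(1/5) = 1.20 x 10^-19 M

1.20 x 10^-19 M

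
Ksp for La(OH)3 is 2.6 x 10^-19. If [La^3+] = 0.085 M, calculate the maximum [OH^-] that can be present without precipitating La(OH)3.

La(OH)3(s) ⇌ La^3+ + 3 OH^-
Ksp = [La^3+][OH^-]^3
Precipitation begins when Q = Ksp. With [La^3+] = 0.085 M:
2.6 x 10^-19 = (0.085) × [OH^-]^3
[OH^-] = (2.6 x 10^-19 / 8.5 x 10^-2)^(1/3) = 1.5 × 10^-6 M

[OH^-] = 1.5 x 10^-6 M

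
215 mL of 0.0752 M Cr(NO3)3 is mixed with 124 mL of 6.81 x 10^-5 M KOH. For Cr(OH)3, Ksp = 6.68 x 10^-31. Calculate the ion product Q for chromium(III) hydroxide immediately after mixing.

Total volume = 215 + 124 = 339 mL.
[Cr^3+] = 7.52 × 10^-2 × (215/339) = 4.769 × 10^-2 M
[OH^-] = 6.81 × 10^-5 × (124/339) = 2.491 × 10^-5 M
Cr(OH)3(s) <=> Cr^3+(aq) + 3 OH^-(aq), so Q = [Cr^3+][OH^-]^3
Q = (4.769 × 10^-2)(2.491 x 10^-5)^3 = 7.37 x 10^-16
Q > Ksp, so Cr(OH)3 will precipitate.

Q ≈ 7.37 × 10^-16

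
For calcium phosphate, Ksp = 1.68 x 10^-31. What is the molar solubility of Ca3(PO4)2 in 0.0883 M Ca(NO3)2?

s ≈ 7.81e-15 M

Ca3(PO4)2(s) ⇌ 3 Ca^2+ + 2 PO4^3-
Ksp = [Ca^2+]^3[PO4^3-]^2
Let s be the molar solubility in this solution. [Ca^2+] = 0.0883 + 3s ≈ 0.0883, [PO4^3-] = 2s (since Ca^2+ from Ca(NO3)2 dominates).
Ksp ≈ (0.0883)^3 × (2s)^2
s = 7.81 × 10^-15 M
Check: 3s = 2.3 × 10^-14 ≪ 0.0883, so the approximation is valid.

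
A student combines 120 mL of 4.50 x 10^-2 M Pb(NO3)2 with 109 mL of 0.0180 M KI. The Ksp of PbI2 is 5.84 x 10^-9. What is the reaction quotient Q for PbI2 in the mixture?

Total volume = 120 + 109 = 229 mL.
[Pb^2+] = 4.50 x 10^-2 × (120/229) = 2.358 × 10^-2 M
[I^-] = 1.80 × 10^-2 × (109/229) = 8.568 × 10^-3 M
PbI2(s) <=> Pb^2+(aq) + 2 I^-(aq), so Q = [Pb^2+][I^-]^2
Q = (2.358 × 10^-2)(8.568 x 10^-3)^2 = 1.73 x 10^-6
Q > Ksp, so PbI2 will precipitate.

1.73 × 10^-6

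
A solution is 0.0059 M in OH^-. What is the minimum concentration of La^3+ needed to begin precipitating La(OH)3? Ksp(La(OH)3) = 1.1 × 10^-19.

La(OH)3(s) <=> La^3+ + 3 OH^-
Ksp = [La^3+][OH^-]^3
Precipitation begins when Q = Ksp. With [OH^-] = 0.0059 M:
1.1 × 10^-19 = (0.0059)^3 × [La^3+]
[La^3+] = (1.1 × 10^-19 / 2.05 × 10^-7) = 5.4 x 10^-13 M

5.4 × 10^-13 M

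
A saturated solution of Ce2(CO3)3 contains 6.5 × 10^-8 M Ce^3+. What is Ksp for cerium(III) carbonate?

Ce2(CO3)3(s) ⇌ 2 Ce^3+ + 3 CO3^2-
Stoichiometry gives [CO3^2-] = (3/2)[Ce^3+] = 9.75 × 10^-8 M.
Ksp = [Ce^3+]^2[CO3^2-]^3
Ksp = (6.5 × 10^-8)^2 × (9.75 × 10^-8)^3 = 3.9 x 10^-36

3.9 x 10^-36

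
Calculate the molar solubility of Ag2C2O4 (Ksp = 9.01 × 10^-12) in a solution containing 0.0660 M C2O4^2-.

s ≈ 5.84 × 10^-6 M

Ag2C2O4(s) <=> 2 Ag^+ + C2O4^2-
Ksp = [Ag^+]^2[C2O4^2-]
Let s be the molar solubility in this solution. [Ag^+] = 2s, [C2O4^2-] = 0.0660 + s ≈ 0.0660 (since the C2O4^2- already present dominates).
Ksp ≈ (2s)^2 × 0.0660
s = 5.84 × 10^-6 M
Check: s = 5.8 x 10^-6 ≪ 0.0660, so the approximation is valid.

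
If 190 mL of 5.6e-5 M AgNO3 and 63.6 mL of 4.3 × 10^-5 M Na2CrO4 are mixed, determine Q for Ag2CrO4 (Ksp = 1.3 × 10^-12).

1.9 x 10^-14

Total volume = 190 + 63.6 = 253.6 mL.
[Ag^+] = 5.6 x 10^-5 × (190/253.6) = 4.20 × 10^-5 M
[CrO4^2-] = 4.3 x 10^-5 × (63.6/253.6) = 1.08 × 10^-5 M
Ag2CrO4(s) ⇌ 2 Ag^+(aq) + CrO4^2-(aq), so Q = [Ag^+]^2[CrO4^2-]
Q = (4.20 × 10^-5)^2(1.08 × 10^-5) = 1.9 × 10^-14
Q < Ksp, so no precipitate of Ag2CrO4 forms.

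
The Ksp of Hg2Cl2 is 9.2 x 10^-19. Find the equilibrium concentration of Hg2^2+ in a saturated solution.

Hg2Cl2(s) ⇌ Hg2^2+ + 2 Cl^-
Ksp = [Hg2^2+][Cl^-]^2
For each mole of Hg2Cl2 that dissolves: [Hg2^2+] = s, [Cl^-] = 2s.
Ksp = s(2s)^2 = 4s^3
s = (9.2 x 10^-19 / 4)^(1/3) = 6.13 x 10^-7 M
[Hg2^2+] = s = 6.1 × 10^-7 M

[Hg2^2+] ≈ 6.1 × 10^-7 M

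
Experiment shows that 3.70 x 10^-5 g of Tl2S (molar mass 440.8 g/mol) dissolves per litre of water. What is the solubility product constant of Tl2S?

2.37 × 10^-21

Molar solubility s = (3.70 × 10^-5 g/L) / (440.8 g/mol) = 8.394 x 10^-8 M.
Tl2S(s) <=> 2 Tl^+(aq) + S^2-(aq)
If s mol/L of Tl2S dissolves, [Tl^+] = 2s and [S^2-] = s.
Ksp = [Tl^+]^2[S^2-]
Substituting: Ksp = (2s)^2s = 4s^3
With s = 8.394 × 10^-8: Ksp = 2.37 × 10^-21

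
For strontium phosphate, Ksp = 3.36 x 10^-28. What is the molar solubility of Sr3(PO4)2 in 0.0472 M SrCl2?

Sr3(PO4)2(s) ⇌ 3 Sr^2+ + 2 PO4^3-
Ksp = [Sr^2+]^3[PO4^3-]^2
If s mol/L dissolves here, [Sr^2+] = 0.0472 + 3s ≈ 0.0472, [PO4^3-] = 2s (since Sr^2+ from SrCl2 dominates).
Ksp ≈ (0.0472)^3 × (2s)^2
s = 8.94 x 10^-13 M
Check: 3s = 2.7 × 10^-12 ≪ 0.0472, so the approximation is valid.

8.94e-13 M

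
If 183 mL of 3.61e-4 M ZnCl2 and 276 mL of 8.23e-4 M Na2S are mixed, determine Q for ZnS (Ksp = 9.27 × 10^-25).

Q = 7.12 x 10^-8

Total volume = 183 + 276 = 459 mL.
[Zn^2+] = 3.61 x 10^-4 × (183/459) = 1.439 × 10^-4 M
[S^2-] = 8.23 × 10^-4 × (276/459) = 4.949 × 10^-4 M
ZnS(s) <=> Zn^2+ + S^2-, so Q = [Zn^2+][S^2-]
Q = (1.439 × 10^-4)(4.949 × 10^-4) = 7.12 x 10^-8
Q > Ksp, so ZnS will precipitate.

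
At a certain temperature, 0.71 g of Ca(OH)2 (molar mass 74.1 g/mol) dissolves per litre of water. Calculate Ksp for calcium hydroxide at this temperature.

Molar solubility s = (7.1 x 10^-1 g/L) / (74.1 g/mol) = 9.58 × 10^-3 M.
Ca(OH)2(s) ⇌ Ca^2+ + 2 OH^-
Let s = molar solubility. Then [Ca^2+] = s and [OH^-] = 2s.
Ksp = [Ca^2+][OH^-]^2
So Ksp = s × (2s)^2 = 4s^3
With s = 9.58 × 10^-3: Ksp = 3.5 × 10^-6

Ksp = 3.5e-6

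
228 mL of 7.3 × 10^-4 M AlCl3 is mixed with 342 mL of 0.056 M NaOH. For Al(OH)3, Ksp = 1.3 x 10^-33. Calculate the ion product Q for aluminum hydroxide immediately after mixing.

Total volume = 228 + 342 = 570 mL.
[Al^3+] = 7.3 x 10^-4 × (228/570) = 2.92 x 10^-4 M
[OH^-] = 5.6 x 10^-2 × (342/570) = 3.36 x 10^-2 M
Al(OH)3(s) ⇌ Al^3+(aq) + 3 OH^-(aq), so Q = [Al^3+][OH^-]^3
Q = (2.92 × 10^-4)(3.36 × 10^-2)^3 = 1.1 x 10^-8
Q > Ksp, so Al(OH)3 will precipitate.

1.1e-8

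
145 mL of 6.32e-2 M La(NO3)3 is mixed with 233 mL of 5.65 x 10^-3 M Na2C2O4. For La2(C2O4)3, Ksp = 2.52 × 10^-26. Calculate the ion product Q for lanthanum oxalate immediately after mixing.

2.48 × 10^-11

Total volume = 145 + 233 = 378 mL.
[La^3+] = 6.32 x 10^-2 × (145/378) = 2.424 × 10^-2 M
[C2O4^2-] = 5.65 × 10^-3 × (233/378) = 3.483 × 10^-3 M
La2(C2O4)3(s) <=> 2 La^3+(aq) + 3 C2O4^2-(aq), so Q = [La^3+]^2[C2O4^2-]^3
Q = (2.424 × 10^-2)^2(3.483 x 10^-3)^3 = 2.48 × 10^-11
Q > Ksp, so La2(C2O4)3 will precipitate.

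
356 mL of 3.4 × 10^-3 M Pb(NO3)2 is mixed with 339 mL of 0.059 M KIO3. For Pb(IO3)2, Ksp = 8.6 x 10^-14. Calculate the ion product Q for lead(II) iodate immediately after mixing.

Q ≈ 1.4e-6

Total volume = 356 + 339 = 695 mL.
[Pb^2+] = 3.4 x 10^-3 × (356/695) = 1.74 x 10^-3 M
[IO3^-] = 5.9 × 10^-2 × (339/695) = 2.88 × 10^-2 M
Pb(IO3)2(s) ⇌ Pb^2+(aq) + 2 IO3^-(aq), so Q = [Pb^2+][IO3^-]^2
Q = (1.74 x 10^-3)(2.88 × 10^-2)^2 = 1.4 × 10^-6
Q > Ksp, so Pb(IO3)2 will precipitate.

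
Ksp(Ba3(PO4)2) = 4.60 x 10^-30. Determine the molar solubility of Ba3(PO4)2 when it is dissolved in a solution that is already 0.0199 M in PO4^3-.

7.55e-10 M

Ba3(PO4)2(s) ⇌ 3 Ba^2+(aq) + 2 PO4^3-(aq)
Ksp = [Ba^2+]^3[PO4^3-]^2
Let s be the molar solubility in this solution. [Ba^2+] = 3s, [PO4^3-] = 0.0199 + 2s ≈ 0.0199 (Ksp is small, so little additional dissolves).
Ksp ≈ (3s)^3 × (0.0199)^2
s = 7.55 x 10^-10 M
Check: 2s = 1.5 × 10^-9 ≪ 0.0199, so the approximation is valid.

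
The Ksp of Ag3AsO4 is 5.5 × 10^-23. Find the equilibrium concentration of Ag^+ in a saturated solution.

Ag3AsO4(s) ⇌ 3 Ag^+ + AsO4^3-
Ksp = [Ag^+]^3[AsO4^3-]
Let s = molar solubility. Then [Ag^+] = 3s and [AsO4^3-] = s.
Substituting: Ksp = (3s)^3s = 27s^4
s^4 = 5.5 × 10^-23 / 27, so s = 1.19 x 10^-6 M
[Ag^+] = 3s = 3.6 x 10^-6 M

[Ag^+] ≈ 3.6 x 10^-6 M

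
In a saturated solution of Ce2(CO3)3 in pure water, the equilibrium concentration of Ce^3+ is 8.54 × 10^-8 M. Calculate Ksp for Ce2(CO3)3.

Ce2(CO3)3(s) <=> 2 Ce^3+(aq) + 3 CO3^2-(aq)
Stoichiometry gives [CO3^2-] = (3/2)[Ce^3+] = 1.281 x 10^-7 M.
Ksp = [Ce^3+]^2[CO3^2-]^3
Ksp = (8.54 x 10^-8)^2 × (1.281 × 10^-7)^3 = 1.53 × 10^-35

1.53e-35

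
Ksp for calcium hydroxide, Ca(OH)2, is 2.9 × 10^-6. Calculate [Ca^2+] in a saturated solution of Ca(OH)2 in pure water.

Ca(OH)2(s) ⇌ Ca^2+(aq) + 2 OH^-(aq)
Ksp = [Ca^2+][OH^-]^2
If s mol/L of Ca(OH)2 dissolves, [Ca^2+] = s and [OH^-] = 2s.
Ksp = s(2s)^2 = 4s^3
s^3 = 2.9 × 10^-6 / 4, so s = 8.98 × 10^-3 M
[Ca^2+] = s = 9.0 × 10^-3 M

[Ca^2+] = 9.0e-3 M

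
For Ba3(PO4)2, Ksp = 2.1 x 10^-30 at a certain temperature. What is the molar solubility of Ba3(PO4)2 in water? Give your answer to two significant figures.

s = 4.5e-7 M

Ba3(PO4)2(s) ⇌ 3 Ba^2+(aq) + 2 PO4^3-(aq)
Ksp = [Ba^2+]^3[PO4^3-]^2
With molar solubility s: [Ba^2+] = 3s, [PO4^3-] = 2s.
Ksp = (3s)^3(2s)^2 = 108s^5
Solving, s = (2.1 x 10^-30/108)^(1/5) = 4.5 x 10^-7 M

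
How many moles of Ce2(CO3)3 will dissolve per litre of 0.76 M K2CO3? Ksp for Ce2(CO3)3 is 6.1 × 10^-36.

s = 1.9e-18 M

Ce2(CO3)3(s) ⇌ 2 Ce^3+ + 3 CO3^2-
Ksp = [Ce^3+]^2[CO3^2-]^3
Let s = moles of Ce2(CO3)3 that dissolve per litre. [Ce^3+] = 2s, [CO3^2-] = 0.76 + 3s ≈ 0.76 (common-ion effect: CO3^2- is already 0.76 M).
Ksp ≈ (2s)^2 × (0.76)^3
s = 1.9 x 10^-18 M
Check: 3s = 5.6 x 10^-18 ≪ 0.76, so the approximation is valid.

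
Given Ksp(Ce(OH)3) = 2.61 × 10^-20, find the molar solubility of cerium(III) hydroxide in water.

s = 5.58e-6 M

Ce(OH)3(s) <=> Ce^3+ + 3 OH^-
Ksp = [Ce^3+][OH^-]^3
If s mol/L of Ce(OH)3 dissolves, [Ce^3+] = s and [OH^-] = 3s.
Ksp = s(3s)^3 = 27s^4
s = (2.61 × 10^-20 / 27)^(1/4) = 5.58 × 10^-6 M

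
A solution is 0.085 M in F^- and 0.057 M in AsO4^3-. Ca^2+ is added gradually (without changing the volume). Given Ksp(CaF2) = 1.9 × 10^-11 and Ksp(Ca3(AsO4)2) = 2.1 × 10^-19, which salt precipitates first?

CaF2

Each salt begins to precipitate when Q = Ksp, i.e. when [Ca^2+] reaches its threshold.
For CaF2: 1.9 × 10^-11 = (0.085)^2 × [Ca^2+]  ⇒  [Ca^2+] = 2.6 × 10^-9 M.
For Ca3(AsO4)2: 2.1 × 10^-19 = (0.057)^2 × [Ca^2+]^3  ⇒  [Ca^2+] = 4.0 × 10^-6 M.
The salt with the lower threshold [Ca^2+] precipitates first: CaF2.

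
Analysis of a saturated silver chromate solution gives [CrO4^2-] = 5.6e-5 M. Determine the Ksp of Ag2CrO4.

Ag2CrO4(s) <=> 2 Ag^+ + CrO4^2-
Stoichiometry gives [Ag^+] = (2/1)[CrO4^2-] = 1.12 x 10^-4 M.
Ksp = [Ag^+]^2[CrO4^2-]
Ksp = (1.12 × 10^-4)^2 × 5.6 × 10^-5 = 7.0 × 10^-13

Ksp ≈ 7.0 × 10^-13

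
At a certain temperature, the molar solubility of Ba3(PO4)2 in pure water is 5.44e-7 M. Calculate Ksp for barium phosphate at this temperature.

5.15 x 10^-30

Ba3(PO4)2(s) <=> 3 Ba^2+ + 2 PO4^3-
For each mole of Ba3(PO4)2 that dissolves: [Ba^2+] = 3s, [PO4^3-] = 2s.
Ksp = [Ba^2+]^3[PO4^3-]^2
So Ksp = (3s)^3 × (2s)^2 = 108s^5
Ksp = 108 × (5.44 x 10^-7)^5 = 5.15 × 10^-30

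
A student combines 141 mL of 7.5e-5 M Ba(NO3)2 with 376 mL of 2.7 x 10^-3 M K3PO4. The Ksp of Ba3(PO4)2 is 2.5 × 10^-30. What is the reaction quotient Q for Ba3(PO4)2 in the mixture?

Total volume = 141 + 376 = 517 mL.
[Ba^2+] = 7.5 x 10^-5 × (141/517) = 2.05 × 10^-5 M
[PO4^3-] = 2.7 × 10^-3 × (376/517) = 1.96 × 10^-3 M
Ba3(PO4)2(s) <=> 3 Ba^2+(aq) + 2 PO4^3-(aq), so Q = [Ba^2+]^3[PO4^3-]^2
Q = (2.05 x 10^-5)^3(1.96 x 10^-3)^2 = 3.3 × 10^-20
Q > Ksp, so Ba3(PO4)2 will precipitate.

Q = 3.3 × 10^-20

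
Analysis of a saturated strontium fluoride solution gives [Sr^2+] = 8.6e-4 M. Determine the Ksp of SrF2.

2.5 × 10^-9

SrF2(s) <=> Sr^2+ + 2 F^-
Stoichiometry gives [F^-] = (2/1)[Sr^2+] = 1.72 x 10^-3 M.
Ksp = [Sr^2+][F^-]^2
Ksp = 8.6 x 10^-4 × (1.72 × 10^-3)^2 = 2.5 × 10^-9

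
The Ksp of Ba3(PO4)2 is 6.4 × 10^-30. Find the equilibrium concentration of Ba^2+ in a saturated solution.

Ba3(PO4)2(s) <=> 3 Ba^2+(aq) + 2 PO4^3-(aq)
Ksp = [Ba^2+]^3[PO4^3-]^2
If s mol/L of Ba3(PO4)2 dissolves, [Ba^2+] = 3s and [PO4^3-] = 2s.
So Ksp = (3s)^3 × (2s)^2 = 108s^5
s^5 = 6.4 × 10^-30 / 108, so s = 5.68 × 10^-7 M
[Ba^2+] = 3s = 1.7 × 10^-6 M

1.7e-6 M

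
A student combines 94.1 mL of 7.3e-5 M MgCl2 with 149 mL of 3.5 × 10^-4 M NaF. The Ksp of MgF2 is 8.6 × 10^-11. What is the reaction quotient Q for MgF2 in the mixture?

Total volume = 94.1 + 149 = 243.1 mL.
[Mg^2+] = 7.3 × 10^-5 × (94.1/243.1) = 2.83 x 10^-5 M
[F^-] = 3.5 × 10^-4 × (149/243.1) = 2.15 × 10^-4 M
MgF2(s) <=> Mg^2+(aq) + 2 F^-(aq), so Q = [Mg^2+][F^-]^2
Q = (2.83 × 10^-5)(2.15 × 10^-4)^2 = 1.3 × 10^-12
Q < Ksp, so no precipitate of MgF2 forms.

Q = 1.3 × 10^-12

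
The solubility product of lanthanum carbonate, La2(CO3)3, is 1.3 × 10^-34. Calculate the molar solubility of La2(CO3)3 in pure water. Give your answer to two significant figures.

6.5 × 10^-8 M

La2(CO3)3(s) ⇌ 2 La^3+(aq) + 3 CO3^2-(aq)
Ksp = [La^3+]^2[CO3^2-]^3
With molar solubility s: [La^3+] = 2s, [CO3^2-] = 3s.
Ksp = (2s)^2(3s)^3 = 108s^5
Solving, s = (1.3 × 10^-34/108)^(1/5) = 6.5 × 10^-8 M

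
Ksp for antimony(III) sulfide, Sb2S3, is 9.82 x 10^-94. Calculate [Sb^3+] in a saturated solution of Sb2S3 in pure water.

Sb2S3(s) ⇌ 2 Sb^3+(aq) + 3 S^2-(aq)
Ksp = [Sb^3+]^2[S^2-]^3
With molar solubility s: [Sb^3+] = 2s, [S^2-] = 3s.
Substituting: Ksp = (2s)^2(3s)^3 = 108s^5
Solving, s = (9.82 x 10^-94/108)^(1/5) = 9.812 × 10^-20 M
[Sb^3+] = 2s = 1.96 x 10^-19 M

[Sb^3+] ≈ 1.96 × 10^-19 M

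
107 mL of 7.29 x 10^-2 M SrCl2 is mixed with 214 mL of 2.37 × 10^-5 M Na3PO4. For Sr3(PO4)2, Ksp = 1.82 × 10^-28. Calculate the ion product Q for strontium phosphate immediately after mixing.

Total volume = 107 + 214 = 321 mL.
[Sr^2+] = 7.29 × 10^-2 × (107/321) = 2.430 x 10^-2 M
[PO4^3-] = 2.37 × 10^-5 × (214/321) = 1.580 × 10^-5 M
Sr3(PO4)2(s) ⇌ 3 Sr^2+(aq) + 2 PO4^3-(aq), so Q = [Sr^2+]^3[PO4^3-]^2
Q = (2.430 × 10^-2)^3(1.580 × 10^-5)^2 = 3.58 × 10^-15
Q > Ksp, so Sr3(PO4)2 will precipitate.

Q ≈ 3.58e-15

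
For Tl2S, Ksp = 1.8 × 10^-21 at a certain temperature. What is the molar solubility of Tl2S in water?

Tl2S(s) <=> 2 Tl^+(aq) + S^2-(aq)
Ksp = [Tl^+]^2[S^2-]
For each mole of Tl2S that dissolves: [Tl^+] = 2s, [S^2-] = s.
So Ksp = (2s)^2 × s = 4s^3
Solving, s = (1.8 × 10^-21/4)^(1/3) = 7.7 × 10^-8 M

s = 7.7e-8 M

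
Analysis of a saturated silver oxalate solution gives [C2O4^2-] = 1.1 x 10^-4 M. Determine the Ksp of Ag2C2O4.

Ag2C2O4(s) ⇌ 2 Ag^+ + C2O4^2-
Stoichiometry gives [Ag^+] = (2/1)[C2O4^2-] = 2.20 × 10^-4 M.
Ksp = [Ag^+]^2[C2O4^2-]
Ksp = (2.20 x 10^-4)^2 × 1.1 x 10^-4 = 5.3 × 10^-12

5.3e-12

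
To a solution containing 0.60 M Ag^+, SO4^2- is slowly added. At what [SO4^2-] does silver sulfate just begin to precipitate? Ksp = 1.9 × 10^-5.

Ag2SO4(s) <=> 2 Ag^+ + SO4^2-
Ksp = [Ag^+]^2[SO4^2-]
Precipitation begins when Q = Ksp. With [Ag^+] = 0.60 M:
1.9 × 10^-5 = (0.60)^2 × [SO4^2-]
[SO4^2-] = (1.9 × 10^-5 / 3.60 × 10^-1) = 5.3 x 10^-5 M

[SO4^2-] = 5.3e-5 M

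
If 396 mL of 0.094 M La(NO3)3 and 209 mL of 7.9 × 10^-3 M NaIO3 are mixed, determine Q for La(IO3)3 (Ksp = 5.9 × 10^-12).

Q = 1.3e-9

Total volume = 396 + 209 = 605 mL.
[La^3+] = 9.4 × 10^-2 × (396/605) = 6.15 × 10^-2 M
[IO3^-] = 7.9 × 10^-3 × (209/605) = 2.73 × 10^-3 M
La(IO3)3(s) <=> La^3+(aq) + 3 IO3^-(aq), so Q = [La^3+][IO3^-]^3
Q = (6.15 × 10^-2)(2.73 × 10^-3)^3 = 1.3 x 10^-9
Q > Ksp, so La(IO3)3 will precipitate.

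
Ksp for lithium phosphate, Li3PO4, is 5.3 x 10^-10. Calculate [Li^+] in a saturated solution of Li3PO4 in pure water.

Li3PO4(s) ⇌ 3 Li^+(aq) + PO4^3-(aq)
Ksp = [Li^+]^3[PO4^3-]
Let s = molar solubility. Then [Li^+] = 3s and [PO4^3-] = s.
So Ksp = (3s)^3 × s = 27s^4
s = (5.3 x 10^-10 / 27)^(1/4) = 2.10 × 10^-3 M
[Li^+] = 3s = 6.3 x 10^-3 M

[Li^+] ≈ 6.3 × 10^-3 M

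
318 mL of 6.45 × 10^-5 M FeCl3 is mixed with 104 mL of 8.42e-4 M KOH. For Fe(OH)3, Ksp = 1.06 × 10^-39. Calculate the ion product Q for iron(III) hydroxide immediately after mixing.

Total volume = 318 + 104 = 422 mL.
[Fe^3+] = 6.45 × 10^-5 × (318/422) = 4.860 × 10^-5 M
[OH^-] = 8.42 × 10^-4 × (104/422) = 2.075 x 10^-4 M
Fe(OH)3(s) <=> Fe^3+ + 3 OH^-, so Q = [Fe^3+][OH^-]^3
Q = (4.860 × 10^-5)(2.075 × 10^-4)^3 = 4.34 × 10^-16
Q > Ksp, so Fe(OH)3 will precipitate.

Q = 4.34e-16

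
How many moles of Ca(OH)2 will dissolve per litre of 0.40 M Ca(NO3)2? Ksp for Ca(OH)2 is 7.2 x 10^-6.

Ca(OH)2(s) ⇌ Ca^2+ + 2 OH^-
Ksp = [Ca^2+][OH^-]^2
If s mol/L dissolves here, [Ca^2+] = 0.40 + s ≈ 0.40, [OH^-] = 2s (common-ion effect: Ca^2+ is already 0.40 M).
Ksp ≈ 0.40 × (2s)^2
s = 2.1 × 10^-3 M
Check: s = 2.1 x 10^-3 ≪ 0.40, so the approximation is valid.

s = 2.1e-3 M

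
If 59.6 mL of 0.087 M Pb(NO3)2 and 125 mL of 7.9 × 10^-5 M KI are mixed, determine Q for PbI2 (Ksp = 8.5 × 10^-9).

8.0 x 10^-11

Total volume = 59.6 + 125 = 184.6 mL.
[Pb^2+] = 8.7 × 10^-2 × (59.6/184.6) = 2.81 × 10^-2 M
[I^-] = 7.9 x 10^-5 × (125/184.6) = 5.35 × 10^-5 M
PbI2(s) ⇌ Pb^2+(aq) + 2 I^-(aq), so Q = [Pb^2+][I^-]^2
Q = (2.81 × 10^-2)(5.35 × 10^-5)^2 = 8.0 × 10^-11
Q < Ksp, so no precipitate of PbI2 forms.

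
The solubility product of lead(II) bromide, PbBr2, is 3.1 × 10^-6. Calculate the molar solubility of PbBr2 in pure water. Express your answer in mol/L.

s = 9.2 x 10^-3 M

PbBr2(s) <=> Pb^2+ + 2 Br^-
Ksp = [Pb^2+][Br^-]^2
If s mol/L of PbBr2 dissolves, [Pb^2+] = s and [Br^-] = 2s.
Substituting: Ksp = s(2s)^2 = 4s^3
Solving, s = (3.1 × 10^-6/4)^(1/3) = 9.2 x 10^-3 M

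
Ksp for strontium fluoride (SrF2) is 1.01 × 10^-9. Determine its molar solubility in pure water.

6.32e-4 M

SrF2(s) <=> Sr^2+ + 2 F^-
Ksp = [Sr^2+][F^-]^2
With molar solubility s: [Sr^2+] = s, [F^-] = 2s.
Substituting: Ksp = s(2s)^2 = 4s^3
s^3 = 1.01 × 10^-9 / 4, so s = 6.32 × 10^-4 M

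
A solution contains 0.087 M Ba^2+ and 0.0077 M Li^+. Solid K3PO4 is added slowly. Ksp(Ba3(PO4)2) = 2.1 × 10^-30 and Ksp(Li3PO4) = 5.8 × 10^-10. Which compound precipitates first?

Ba3(PO4)2

Precipitation of each salt starts when its ion product equals its Ksp.
For Ba3(PO4)2: 2.1 × 10^-30 = (0.087)^3 × [PO4^3-]^2  ⇒  [PO4^3-] = 5.6 x 10^-14 M.
For Li3PO4: 5.8 × 10^-10 = (0.0077)^3 × [PO4^3-]  ⇒  [PO4^3-] = 1.3 × 10^-3 M.
The salt with the lower threshold [PO4^3-] precipitates first: Ba3(PO4)2.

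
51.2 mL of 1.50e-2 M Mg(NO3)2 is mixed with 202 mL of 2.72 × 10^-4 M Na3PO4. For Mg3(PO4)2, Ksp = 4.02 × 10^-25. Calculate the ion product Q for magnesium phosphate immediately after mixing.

Total volume = 51.2 + 202 = 253.2 mL.
[Mg^2+] = 1.50 × 10^-2 × (51.2/253.2) = 3.033 × 10^-3 M
[PO4^3-] = 2.72 x 10^-4 × (202/253.2) = 2.170 x 10^-4 M
Mg3(PO4)2(s) <=> 3 Mg^2+ + 2 PO4^3-, so Q = [Mg^2+]^3[PO4^3-]^2
Q = (3.033 × 10^-3)^3(2.170 x 10^-4)^2 = 1.31 x 10^-15
Q > Ksp, so Mg3(PO4)2 will precipitate.

1.31e-15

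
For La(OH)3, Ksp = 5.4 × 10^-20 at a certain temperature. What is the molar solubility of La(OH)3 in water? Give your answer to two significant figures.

s ≈ 6.7 × 10^-6 M

La(OH)3(s) ⇌ La^3+(aq) + 3 OH^-(aq)
Ksp = [La^3+][OH^-]^3
With molar solubility s: [La^3+] = s, [OH^-] = 3s.
Ksp = s(3s)^3 = 27s^4
Solving, s = (5.4 × 10^-20/27)^(1/4) = 6.7 × 10^-6 M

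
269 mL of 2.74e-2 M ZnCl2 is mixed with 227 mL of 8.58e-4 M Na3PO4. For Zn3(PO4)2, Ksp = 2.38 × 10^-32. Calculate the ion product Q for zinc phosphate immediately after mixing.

Total volume = 269 + 227 = 496 mL.
[Zn^2+] = 2.74 x 10^-2 × (269/496) = 1.486 × 10^-2 M
[PO4^3-] = 8.58 × 10^-4 × (227/496) = 3.927 x 10^-4 M
Zn3(PO4)2(s) ⇌ 3 Zn^2+ + 2 PO4^3-, so Q = [Zn^2+]^3[PO4^3-]^2
Q = (1.486 × 10^-2)^3(3.927 × 10^-4)^2 = 5.06 × 10^-13
Q > Ksp, so Zn3(PO4)2 will precipitate.

Q ≈ 5.06 x 10^-13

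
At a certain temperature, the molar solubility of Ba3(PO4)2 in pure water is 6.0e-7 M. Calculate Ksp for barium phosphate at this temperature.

Ksp = 8.4e-30

Ba3(PO4)2(s) ⇌ 3 Ba^2+(aq) + 2 PO4^3-(aq)
Let s = molar solubility. Then [Ba^2+] = 3s and [PO4^3-] = 2s.
Ksp = [Ba^2+]^3[PO4^3-]^2
Ksp = (3s)^3(2s)^2 = 108s^5
Ksp = 108 × (6.0 × 10^-7)^5 = 8.4 × 10^-30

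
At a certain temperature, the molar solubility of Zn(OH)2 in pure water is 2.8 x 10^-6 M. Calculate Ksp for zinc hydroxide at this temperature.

Ksp ≈ 8.8 x 10^-17

Zn(OH)2(s) <=> Zn^2+ + 2 OH^-
If s mol/L of Zn(OH)2 dissolves, [Zn^2+] = s and [OH^-] = 2s.
Ksp = [Zn^2+][OH^-]^2
Substituting: Ksp = s(2s)^2 = 4s^3
With s = 2.8 × 10^-6: Ksp = 8.8 x 10^-17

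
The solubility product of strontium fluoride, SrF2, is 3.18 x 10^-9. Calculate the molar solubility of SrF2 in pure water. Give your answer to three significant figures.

SrF2(s) ⇌ Sr^2+ + 2 F^-
Ksp = [Sr^2+][F^-]^2
If s mol/L of SrF2 dissolves, [Sr^2+] = s and [F^-] = 2s.
Substituting: Ksp = s(2s)^2 = 4s^3
s = (3.18 x 10^-9 / 4)^(1/3) = 9.26 × 10^-4 M

s ≈ 9.26e-4 M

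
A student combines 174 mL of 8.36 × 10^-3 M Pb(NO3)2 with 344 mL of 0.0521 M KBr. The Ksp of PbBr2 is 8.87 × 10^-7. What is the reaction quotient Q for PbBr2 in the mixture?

Q = 3.36 × 10^-6

Total volume = 174 + 344 = 518 mL.
[Pb^2+] = 8.36 x 10^-3 × (174/518) = 2.808 × 10^-3 M
[Br^-] = 5.21 × 10^-2 × (344/518) = 3.460 × 10^-2 M
PbBr2(s) <=> Pb^2+(aq) + 2 Br^-(aq), so Q = [Pb^2+][Br^-]^2
Q = (2.808 × 10^-3)(3.460 × 10^-2)^2 = 3.36 × 10^-6
Q > Ksp, so PbBr2 will precipitate.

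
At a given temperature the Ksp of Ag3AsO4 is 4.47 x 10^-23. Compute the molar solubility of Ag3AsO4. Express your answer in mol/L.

Ag3AsO4(s) ⇌ 3 Ag^+(aq) + AsO4^3-(aq)
Ksp = [Ag^+]^3[AsO4^3-]
For each mole of Ag3AsO4 that dissolves: [Ag^+] = 3s, [AsO4^3-] = s.
Ksp = (3s)^3s = 27s^4
s^4 = 4.47 x 10^-23 / 27, so s = 1.13 x 10^-6 M

1.13 x 10^-6 M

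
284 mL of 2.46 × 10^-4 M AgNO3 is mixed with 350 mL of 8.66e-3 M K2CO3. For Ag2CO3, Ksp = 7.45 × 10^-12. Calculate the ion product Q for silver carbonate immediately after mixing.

Q = 5.81e-11

Total volume = 284 + 350 = 634 mL.
[Ag^+] = 2.46 × 10^-4 × (284/634) = 1.102 × 10^-4 M
[CO3^2-] = 8.66 × 10^-3 × (350/634) = 4.781 × 10^-3 M
Ag2CO3(s) <=> 2 Ag^+(aq) + CO3^2-(aq), so Q = [Ag^+]^2[CO3^2-]
Q = (1.102 x 10^-4)^2(4.781 × 10^-3) = 5.81 × 10^-11
Q > Ksp, so Ag2CO3 will precipitate.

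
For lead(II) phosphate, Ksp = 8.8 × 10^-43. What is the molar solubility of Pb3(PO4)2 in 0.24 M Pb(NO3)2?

4.0 x 10^-21 M

Pb3(PO4)2(s) <=> 3 Pb^2+(aq) + 2 PO4^3-(aq)
Ksp = [Pb^2+]^3[PO4^3-]^2
Let s = moles of Pb3(PO4)2 that dissolve per litre. [Pb^2+] = 0.24 + 3s ≈ 0.24, [PO4^3-] = 2s (common-ion effect: Pb^2+ is already 0.24 M).
Ksp ≈ (0.24)^3 × (2s)^2
s = 4.0 x 10^-21 M
Check: 3s = 1.2 × 10^-20 ≪ 0.24, so the approximation is valid.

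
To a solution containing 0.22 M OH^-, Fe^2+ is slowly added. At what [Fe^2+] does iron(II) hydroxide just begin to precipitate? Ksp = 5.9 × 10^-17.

1.2 x 10^-15 M

Fe(OH)2(s) <=> Fe^2+ + 2 OH^-
Ksp = [Fe^2+][OH^-]^2
Precipitation begins when Q = Ksp. With [OH^-] = 0.22 M:
5.9 × 10^-17 = (0.22)^2 × [Fe^2+]
[Fe^2+] = (5.9 × 10^-17 / 4.84 × 10^-2) = 1.2 × 10^-15 M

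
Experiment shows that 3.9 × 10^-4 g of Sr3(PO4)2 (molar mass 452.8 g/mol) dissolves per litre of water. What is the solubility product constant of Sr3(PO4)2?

Molar solubility s = (3.9 × 10^-4 g/L) / (452.8 g/mol) = 8.61 x 10^-7 M.
Sr3(PO4)2(s) <=> 3 Sr^2+ + 2 PO4^3-
Let s = molar solubility. Then [Sr^2+] = 3s and [PO4^3-] = 2s.
Ksp = [Sr^2+]^3[PO4^3-]^2
Substituting: Ksp = (3s)^3(2s)^2 = 108s^5
With s = 8.61 × 10^-7: Ksp = 5.1 x 10^-29

5.1e-29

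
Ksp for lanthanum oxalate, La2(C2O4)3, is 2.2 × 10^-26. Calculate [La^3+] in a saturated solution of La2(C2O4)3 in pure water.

La2(C2O4)3(s) <=> 2 La^3+(aq) + 3 C2O4^2-(aq)
Ksp = [La^3+]^2[C2O4^2-]^3
With molar solubility s: [La^3+] = 2s, [C2O4^2-] = 3s.
Substituting: Ksp = (2s)^2(3s)^3 = 108s^5
s^5 = 2.2 × 10^-26 / 108, so s = 2.90 x 10^-6 M
[La^3+] = 2s = 5.8 × 10^-6 M

[La^3+] ≈ 5.8 × 10^-6 M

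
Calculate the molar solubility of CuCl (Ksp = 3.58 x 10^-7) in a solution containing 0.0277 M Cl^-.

CuCl(s) <=> Cu^+ + Cl^-
Ksp = [Cu^+][Cl^-]
Let s = moles of CuCl that dissolve per litre. [Cu^+] = s, [Cl^-] = 0.0277 + s ≈ 0.0277 (common-ion effect: Cl^- is already 0.0277 M).
Ksp ≈ s × 0.0277
s = 1.29 × 10^-5 M
Check: s = 1.3 x 10^-5 ≪ 0.0277, so the approximation is valid.

s = 1.29e-5 M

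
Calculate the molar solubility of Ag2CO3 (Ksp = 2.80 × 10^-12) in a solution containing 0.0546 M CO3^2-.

3.58 × 10^-6 M

Ag2CO3(s) <=> 2 Ag^+(aq) + CO3^2-(aq)
Ksp = [Ag^+]^2[CO3^2-]
Let s = moles of Ag2CO3 that dissolve per litre. [Ag^+] = 2s, [CO3^2-] = 0.0546 + s ≈ 0.0546 (common-ion effect: CO3^2- is already 0.0546 M).
Ksp ≈ (2s)^2 × 0.0546
s = 3.58 x 10^-6 M
Check: s = 3.6 × 10^-6 ≪ 0.0546, so the approximation is valid.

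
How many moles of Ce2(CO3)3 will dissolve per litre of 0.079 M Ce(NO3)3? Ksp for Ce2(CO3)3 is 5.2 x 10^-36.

Ce2(CO3)3(s) ⇌ 2 Ce^3+(aq) + 3 CO3^2-(aq)
Ksp = [Ce^3+]^2[CO3^2-]^3
Let s be the molar solubility in this solution. [Ce^3+] = 0.079 + 2s ≈ 0.079, [CO3^2-] = 3s (common-ion effect: Ce^3+ is already 0.079 M).
Ksp ≈ (0.079)^2 × (3s)^3
s = 3.1 × 10^-12 M
Check: 2s = 6.3 x 10^-12 ≪ 0.079, so the approximation is valid.

s = 3.1e-12 M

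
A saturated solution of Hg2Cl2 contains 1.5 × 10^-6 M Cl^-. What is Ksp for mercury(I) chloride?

Hg2Cl2(s) <=> Hg2^2+ + 2 Cl^-
Stoichiometry gives [Hg2^2+] = (1/2)[Cl^-] = 7.50 × 10^-7 M.
Ksp = [Hg2^2+][Cl^-]^2
Ksp = 7.50 x 10^-7 × (1.5 × 10^-6)^2 = 1.7 × 10^-18

1.7e-18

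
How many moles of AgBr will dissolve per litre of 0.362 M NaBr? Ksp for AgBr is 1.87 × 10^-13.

AgBr(s) <=> Ag^+(aq) + Br^-(aq)
Ksp = [Ag^+][Br^-]
Let s = moles of AgBr that dissolve per litre. [Ag^+] = s, [Br^-] = 0.362 + s ≈ 0.362 (Ksp is small, so little additional dissolves).
Ksp ≈ s × 0.362
s = 5.17 × 10^-13 M
Check: s = 5.2 × 10^-13 ≪ 0.362, so the approximation is valid.

5.17 x 10^-13 M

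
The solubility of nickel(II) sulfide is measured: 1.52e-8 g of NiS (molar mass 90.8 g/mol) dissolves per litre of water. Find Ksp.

Molar solubility s = (1.52 × 10^-8 g/L) / (90.8 g/mol) = 1.674 x 10^-10 M.
NiS(s) ⇌ Ni^2+ + S^2-
For each mole of NiS that dissolves: [Ni^2+] = s, [S^2-] = s.
Ksp = [Ni^2+][S^2-]
Ksp = (s)(s) = s^2
Ksp = (1.674 x 10^-10)^2 = 2.80 x 10^-20

Ksp ≈ 2.80 x 10^-20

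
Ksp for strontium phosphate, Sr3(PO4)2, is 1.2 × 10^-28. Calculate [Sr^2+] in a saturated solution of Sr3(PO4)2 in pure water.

Sr3(PO4)2(s) ⇌ 3 Sr^2+ + 2 PO4^3-
Ksp = [Sr^2+]^3[PO4^3-]^2
Let s = molar solubility. Then [Sr^2+] = 3s and [PO4^3-] = 2s.
So Ksp = (3s)^3 × (2s)^2 = 108s^5
s^5 = 1.2 × 10^-28 / 108, so s = 1.02 x 10^-6 M
[Sr^2+] = 3s = 3.1 × 10^-6 M

[Sr^2+] = 3.1e-6 M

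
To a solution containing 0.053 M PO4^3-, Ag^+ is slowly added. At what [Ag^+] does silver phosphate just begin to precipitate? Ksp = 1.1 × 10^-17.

5.9 x 10^-6 M

Ag3PO4(s) ⇌ 3 Ag^+(aq) + PO4^3-(aq)
Ksp = [Ag^+]^3[PO4^3-]
Precipitation begins when Q = Ksp. With [PO4^3-] = 0.053 M:
1.1 × 10^-17 = (0.053) × [Ag^+]^3
[Ag^+] = (1.1 × 10^-17 / 5.3 × 10^-2)^(1/3) = 5.9 × 10^-6 M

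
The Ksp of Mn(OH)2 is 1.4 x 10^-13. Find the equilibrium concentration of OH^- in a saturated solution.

[OH^-] ≈ 6.5 x 10^-5 M

Mn(OH)2(s) ⇌ Mn^2+(aq) + 2 OH^-(aq)
Ksp = [Mn^2+][OH^-]^2
For each mole of Mn(OH)2 that dissolves: [Mn^2+] = s, [OH^-] = 2s.
Ksp = s(2s)^2 = 4s^3
s = (1.4 x 10^-13 / 4)^(1/3) = 3.27 × 10^-5 M
[OH^-] = 2s = 6.5 × 10^-5 M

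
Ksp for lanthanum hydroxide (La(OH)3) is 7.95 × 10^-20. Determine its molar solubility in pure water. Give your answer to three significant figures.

La(OH)3(s) <=> La^3+ + 3 OH^-
Ksp = [La^3+][OH^-]^3
For each mole of La(OH)3 that dissolves: [La^3+] = s, [OH^-] = 3s.
So Ksp = s × (3s)^3 = 27s^4
Solving, s = (7.95 × 10^-20/27)^(1/4) = 7.37 × 10^-6 M

7.37e-6 M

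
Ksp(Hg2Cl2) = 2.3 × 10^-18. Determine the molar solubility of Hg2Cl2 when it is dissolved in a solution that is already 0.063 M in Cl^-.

s ≈ 5.8 × 10^-16 M

Hg2Cl2(s) ⇌ Hg2^2+ + 2 Cl^-
Ksp = [Hg2^2+][Cl^-]^2
Let s be the molar solubility in this solution. [Hg2^2+] = s, [Cl^-] = 0.063 + 2s ≈ 0.063 (since the Cl^- already present dominates).
Ksp ≈ s × (0.063)^2
s = 5.8 x 10^-16 M
Check: 2s = 1.2 x 10^-15 ≪ 0.063, so the approximation is valid.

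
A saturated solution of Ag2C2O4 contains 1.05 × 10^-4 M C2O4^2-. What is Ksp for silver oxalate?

Ag2C2O4(s) <=> 2 Ag^+(aq) + C2O4^2-(aq)
Stoichiometry gives [Ag^+] = (2/1)[C2O4^2-] = 2.100 x 10^-4 M.
Ksp = [Ag^+]^2[C2O4^2-]
Ksp = (2.100 x 10^-4)^2 × 1.05 x 10^-4 = 4.63 x 10^-12

Ksp ≈ 4.63 × 10^-12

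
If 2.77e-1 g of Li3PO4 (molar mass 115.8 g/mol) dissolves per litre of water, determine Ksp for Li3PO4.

Molar solubility s = (2.77 × 10^-1 g/L) / (115.8 g/mol) = 2.392 × 10^-3 M.
Li3PO4(s) <=> 3 Li^+ + PO4^3-
For each mole of Li3PO4 that dissolves: [Li^+] = 3s, [PO4^3-] = s.
Ksp = [Li^+]^3[PO4^3-]
Ksp = (3s)^3s = 27s^4
Ksp = 27 × (2.392 × 10^-3)^4 = 8.84 x 10^-10

8.84 × 10^-10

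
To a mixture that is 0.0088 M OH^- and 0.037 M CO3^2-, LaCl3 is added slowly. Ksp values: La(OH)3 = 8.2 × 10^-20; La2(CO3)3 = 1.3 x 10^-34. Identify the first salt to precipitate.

Precipitation of each salt starts when its ion product equals its Ksp.
For La(OH)3: 8.2 × 10^-20 = (0.0088)^3 × [La^3+]  ⇒  [La^3+] = 1.2 × 10^-13 M.
For La2(CO3)3: 1.3 x 10^-34 = (0.037)^3 × [La^3+]^2  ⇒  [La^3+] = 1.6 × 10^-15 M.
The salt with the lower threshold [La^3+] precipitates first: La2(CO3)3.

La2(CO3)3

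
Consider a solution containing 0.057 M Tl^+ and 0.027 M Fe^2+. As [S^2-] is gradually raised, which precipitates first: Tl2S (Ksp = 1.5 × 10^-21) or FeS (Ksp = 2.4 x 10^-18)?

Tl2S

Precipitation of each salt starts when its ion product equals its Ksp.
For Tl2S: 1.5 × 10^-21 = (0.057)^2 × [S^2-]  ⇒  [S^2-] = 4.6 × 10^-19 M.
For FeS: 2.4 x 10^-18 = 0.027 × [S^2-]  ⇒  [S^2-] = 8.9 × 10^-17 M.
The salt with the lower threshold [S^2-] precipitates first: Tl2S.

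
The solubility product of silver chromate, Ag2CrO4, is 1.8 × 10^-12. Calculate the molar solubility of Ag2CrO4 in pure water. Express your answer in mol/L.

7.7 × 10^-5 M

Ag2CrO4(s) <=> 2 Ag^+(aq) + CrO4^2-(aq)
Ksp = [Ag^+]^2[CrO4^2-]
For each mole of Ag2CrO4 that dissolves: [Ag^+] = 2s, [CrO4^2-] = s.
So Ksp = (2s)^2 × s = 4s^3
s = (1.8 × 10^-12 / 4)^(1/3) = 7.7 × 10^-5 M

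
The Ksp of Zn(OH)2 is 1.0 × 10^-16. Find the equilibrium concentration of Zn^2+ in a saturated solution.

Zn(OH)2(s) ⇌ Zn^2+(aq) + 2 OH^-(aq)
Ksp = [Zn^2+][OH^-]^2
Let s = molar solubility. Then [Zn^2+] = s and [OH^-] = 2s.
Ksp = s(2s)^2 = 4s^3
s^3 = 1.0 × 10^-16 / 4, so s = 2.92 x 10^-6 M
[Zn^2+] = s = 2.9 x 10^-6 M

[Zn^2+] ≈ 2.9 x 10^-6 M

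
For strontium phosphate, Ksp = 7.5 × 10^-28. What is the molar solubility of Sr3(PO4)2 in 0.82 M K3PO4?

s = 3.5e-10 M

Sr3(PO4)2(s) ⇌ 3 Sr^2+(aq) + 2 PO4^3-(aq)
Ksp = [Sr^2+]^3[PO4^3-]^2
Let s = moles of Sr3(PO4)2 that dissolve per litre. [Sr^2+] = 3s, [PO4^3-] = 0.82 + 2s ≈ 0.82 (Ksp is small, so little additional dissolves).
Ksp ≈ (3s)^3 × (0.82)^2
s = 3.5 × 10^-10 M
Check: 2s = 6.9 x 10^-10 ≪ 0.82, so the approximation is valid.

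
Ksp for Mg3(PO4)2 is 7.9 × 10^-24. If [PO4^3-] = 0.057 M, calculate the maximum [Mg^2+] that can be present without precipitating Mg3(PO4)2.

Mg3(PO4)2(s) <=> 3 Mg^2+ + 2 PO4^3-
Ksp = [Mg^2+]^3[PO4^3-]^2
Precipitation begins when Q = Ksp. With [PO4^3-] = 0.057 M:
7.9 × 10^-24 = (0.057)^2 × [Mg^2+]^3
[Mg^2+] = (7.9 × 10^-24 / 3.25 × 10^-3)^(1/3) = 1.3 × 10^-7 M

1.3 × 10^-7 M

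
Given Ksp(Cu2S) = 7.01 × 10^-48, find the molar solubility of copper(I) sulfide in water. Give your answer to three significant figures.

Cu2S(s) ⇌ 2 Cu^+ + S^2-
Ksp = [Cu^+]^2[S^2-]
With molar solubility s: [Cu^+] = 2s, [S^2-] = s.
Ksp = (2s)^2s = 4s^3
s = (7.01 × 10^-48 / 4)^(1/3) = 1.21 × 10^-16 M

1.21 × 10^-16 M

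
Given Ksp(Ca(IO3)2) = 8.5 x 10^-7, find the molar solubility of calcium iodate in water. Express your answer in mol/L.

s = 6.0 x 10^-3 M

Ca(IO3)2(s) ⇌ Ca^2+ + 2 IO3^-
Ksp = [Ca^2+][IO3^-]^2
For each mole of Ca(IO3)2 that dissolves: [Ca^2+] = s, [IO3^-] = 2s.
So Ksp = s × (2s)^2 = 4s^3
s = (8.5 x 10^-7 / 4)^(1/3) = 6.0 x 10^-3 M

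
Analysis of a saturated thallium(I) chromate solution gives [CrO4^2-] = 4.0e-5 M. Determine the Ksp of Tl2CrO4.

2.6 x 10^-13

Tl2CrO4(s) ⇌ 2 Tl^+(aq) + CrO4^2-(aq)
Stoichiometry gives [Tl^+] = (2/1)[CrO4^2-] = 8.00 × 10^-5 M.
Ksp = [Tl^+]^2[CrO4^2-]
Ksp = (8.00 × 10^-5)^2 × 4.0 × 10^-5 = 2.6 × 10^-13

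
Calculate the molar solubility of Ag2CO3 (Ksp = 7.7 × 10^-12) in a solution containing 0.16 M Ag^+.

3.0e-10 M

Ag2CO3(s) ⇌ 2 Ag^+(aq) + CO3^2-(aq)
Ksp = [Ag^+]^2[CO3^2-]
Let s be the molar solubility in this solution. [Ag^+] = 0.16 + 2s ≈ 0.16, [CO3^2-] = s (since the Ag^+ already present dominates).
Ksp ≈ (0.16)^2 × s
s = 3.0 × 10^-10 M
Check: 2s = 6.0 x 10^-10 ≪ 0.16, so the approximation is valid.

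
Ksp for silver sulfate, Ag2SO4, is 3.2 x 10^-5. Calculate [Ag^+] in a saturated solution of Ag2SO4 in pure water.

Ag2SO4(s) ⇌ 2 Ag^+(aq) + SO4^2-(aq)
Ksp = [Ag^+]^2[SO4^2-]
Let s = molar solubility. Then [Ag^+] = 2s and [SO4^2-] = s.
Ksp = (2s)^2s = 4s^3
s^3 = 3.2 x 10^-5 / 4, so s = 2.00 × 10^-2 M
[Ag^+] = 2s = 4.0 × 10^-2 M

4.0 × 10^-2 M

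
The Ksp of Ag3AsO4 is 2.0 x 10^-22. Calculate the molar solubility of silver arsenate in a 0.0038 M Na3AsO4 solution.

Ag3AsO4(s) ⇌ 3 Ag^+ + AsO4^3-
Ksp = [Ag^+]^3[AsO4^3-]
Let s be the molar solubility in this solution. [Ag^+] = 3s, [AsO4^3-] = 0.0038 + s ≈ 0.0038 (since AsO4^3- from Na3AsO4 dominates).
Ksp ≈ (3s)^3 × 0.0038
s = 1.2 × 10^-7 M
Check: s = 1.2 × 10^-7 ≪ 0.0038, so the approximation is valid.

s = 1.2 × 10^-7 M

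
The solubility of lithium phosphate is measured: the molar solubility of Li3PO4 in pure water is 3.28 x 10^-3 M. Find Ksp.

Li3PO4(s) <=> 3 Li^+ + PO4^3-
Let s = molar solubility. Then [Li^+] = 3s and [PO4^3-] = s.
Ksp = [Li^+]^3[PO4^3-]
So Ksp = (3s)^3 × s = 27s^4
With s = 3.28 × 10^-3: Ksp = 3.13 × 10^-9

3.13 × 10^-9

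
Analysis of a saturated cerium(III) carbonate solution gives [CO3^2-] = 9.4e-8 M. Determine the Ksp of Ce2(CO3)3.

Ce2(CO3)3(s) <=> 2 Ce^3+(aq) + 3 CO3^2-(aq)
Stoichiometry gives [Ce^3+] = (2/3)[CO3^2-] = 6.27 × 10^-8 M.
Ksp = [Ce^3+]^2[CO3^2-]^3
Ksp = (6.27 x 10^-8)^2 × (9.4 × 10^-8)^3 = 3.3 x 10^-36

Ksp ≈ 3.3 × 10^-36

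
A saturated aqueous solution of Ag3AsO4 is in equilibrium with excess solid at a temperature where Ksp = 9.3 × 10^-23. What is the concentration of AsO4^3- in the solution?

[AsO4^3-] ≈ 1.4 × 10^-6 M

Ag3AsO4(s) <=> 3 Ag^+ + AsO4^3-
Ksp = [Ag^+]^3[AsO4^3-]
For each mole of Ag3AsO4 that dissolves: [Ag^+] = 3s, [AsO4^3-] = s.
So Ksp = (3s)^3 × s = 27s^4
s^4 = 9.3 × 10^-23 / 27, so s = 1.36 × 10^-6 M
[AsO4^3-] = s = 1.4 × 10^-6 M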